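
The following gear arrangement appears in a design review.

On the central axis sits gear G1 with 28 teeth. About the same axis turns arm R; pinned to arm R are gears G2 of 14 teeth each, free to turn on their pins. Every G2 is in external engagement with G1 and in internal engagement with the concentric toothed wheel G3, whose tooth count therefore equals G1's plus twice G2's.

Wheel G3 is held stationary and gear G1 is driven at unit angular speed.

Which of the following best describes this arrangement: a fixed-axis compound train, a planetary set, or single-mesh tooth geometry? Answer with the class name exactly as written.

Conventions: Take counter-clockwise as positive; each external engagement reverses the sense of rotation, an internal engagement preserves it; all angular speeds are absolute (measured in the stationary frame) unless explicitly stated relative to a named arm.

planetary set

class = planetary set [G3 = 28+2·14 = 56; Willis about the carrier]
classification: planetary set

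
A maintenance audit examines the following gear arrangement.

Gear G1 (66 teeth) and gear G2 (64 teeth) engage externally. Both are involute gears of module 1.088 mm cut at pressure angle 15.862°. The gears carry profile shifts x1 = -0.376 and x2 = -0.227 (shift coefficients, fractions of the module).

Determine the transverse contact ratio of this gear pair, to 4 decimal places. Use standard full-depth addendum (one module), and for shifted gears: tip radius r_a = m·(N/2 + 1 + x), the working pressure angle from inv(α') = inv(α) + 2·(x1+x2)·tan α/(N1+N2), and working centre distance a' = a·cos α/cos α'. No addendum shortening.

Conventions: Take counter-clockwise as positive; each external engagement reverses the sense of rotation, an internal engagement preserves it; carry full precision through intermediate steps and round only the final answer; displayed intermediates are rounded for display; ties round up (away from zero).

2.3491

recognized (one external pair, fixed centres): single-mesh tooth geometry, m = 1.088, N1 = 66, N2 = 64
base radii: r_b1 = 34.536876, r_b2 = 33.490304
tip radii: r_a1 = 36.582912, r_a2 = 35.657024
inv(α') = inv(15.862°) + 2·(-0.376-0.227)·tan α/(66+64) = 0.00466051  ⇒  α' = 13.69701°
a' = a·cos α / cos α' = 70.7200·cos 15.862°/cos 13.69701° = 70.018399
action lengths: √(r_a1²−r_b1²) = 12.062904, √(r_a2²−r_b2²) = 12.240216
base pitch p_b = π·m·cos α = 3.287903
CR = (12.062904 + 12.240216 − 70.018399·sin 13.69701°)/3.287903 = 2.349111
contact ratio ≈ 2.3491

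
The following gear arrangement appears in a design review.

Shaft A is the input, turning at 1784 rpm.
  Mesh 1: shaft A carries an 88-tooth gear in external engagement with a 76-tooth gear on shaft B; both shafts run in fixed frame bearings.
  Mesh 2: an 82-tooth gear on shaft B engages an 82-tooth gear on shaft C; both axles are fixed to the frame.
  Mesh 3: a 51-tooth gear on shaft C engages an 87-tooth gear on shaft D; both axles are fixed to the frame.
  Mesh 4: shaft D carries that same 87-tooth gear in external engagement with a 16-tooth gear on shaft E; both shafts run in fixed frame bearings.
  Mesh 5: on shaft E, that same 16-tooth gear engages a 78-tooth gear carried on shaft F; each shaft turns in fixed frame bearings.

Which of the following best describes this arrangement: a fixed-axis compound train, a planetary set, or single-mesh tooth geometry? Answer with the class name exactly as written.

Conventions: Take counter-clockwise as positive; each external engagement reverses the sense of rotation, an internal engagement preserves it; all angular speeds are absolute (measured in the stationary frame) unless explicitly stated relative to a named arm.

fixed-axis compound train

5-mesh fixed-axis compound train (all bearings frame-fixed)
classification: fixed-axis compound train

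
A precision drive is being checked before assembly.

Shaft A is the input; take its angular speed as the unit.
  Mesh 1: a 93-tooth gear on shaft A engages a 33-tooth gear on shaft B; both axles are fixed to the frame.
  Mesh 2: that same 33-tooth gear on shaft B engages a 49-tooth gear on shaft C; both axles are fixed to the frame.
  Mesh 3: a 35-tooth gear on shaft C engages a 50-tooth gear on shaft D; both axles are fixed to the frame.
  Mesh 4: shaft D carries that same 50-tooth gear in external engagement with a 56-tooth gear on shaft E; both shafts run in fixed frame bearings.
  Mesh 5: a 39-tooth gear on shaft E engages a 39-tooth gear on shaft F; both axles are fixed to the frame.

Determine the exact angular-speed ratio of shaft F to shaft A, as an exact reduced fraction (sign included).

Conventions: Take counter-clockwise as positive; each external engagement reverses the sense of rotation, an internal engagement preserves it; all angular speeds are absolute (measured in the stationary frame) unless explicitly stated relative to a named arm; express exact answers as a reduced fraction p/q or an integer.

class = fixed-axis compound train [5 meshes; 5 ratios multiply, 5 sense flips]
mesh 1 [93T→33T]: running ratio 31/11, sense −
mesh 2 [33T→49T]: running ratio 93/49, sense +
mesh 3 [35T→50T]: running ratio 93/70, sense −
mesh 4 [50T→56T]: running ratio 465/392, sense +
mesh 5 [39T→39T]: running ratio 465/392, sense −
ω_out/ω_in = -465/392

-465/392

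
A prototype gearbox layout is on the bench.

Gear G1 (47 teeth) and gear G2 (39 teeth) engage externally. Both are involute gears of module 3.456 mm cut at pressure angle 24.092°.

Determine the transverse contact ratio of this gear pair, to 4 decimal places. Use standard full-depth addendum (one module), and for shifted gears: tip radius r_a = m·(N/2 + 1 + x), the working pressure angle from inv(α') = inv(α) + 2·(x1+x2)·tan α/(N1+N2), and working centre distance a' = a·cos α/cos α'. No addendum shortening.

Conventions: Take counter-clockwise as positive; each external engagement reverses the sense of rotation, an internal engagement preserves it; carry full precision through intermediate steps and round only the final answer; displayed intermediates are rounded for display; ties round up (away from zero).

topology: single-mesh involute geometry — m = 3.456, 47T/39T pair
base radii: r_b1 = 74.141370, r_b2 = 61.521563
tip radii: r_a1 = 84.672000, r_a2 = 70.848000
no profile shift: α' = α, a' = a
action lengths: √(r_a1²−r_b1²) = 40.895046, √(r_a2²−r_b2²) = 35.135971
base pitch p_b = π·m·cos α = 9.911574
CR = (40.895046 + 35.135971 − 148.608000·sin 24.09200°)/9.911574 = 1.550590
contact ratio ≈ 1.5506

1.5506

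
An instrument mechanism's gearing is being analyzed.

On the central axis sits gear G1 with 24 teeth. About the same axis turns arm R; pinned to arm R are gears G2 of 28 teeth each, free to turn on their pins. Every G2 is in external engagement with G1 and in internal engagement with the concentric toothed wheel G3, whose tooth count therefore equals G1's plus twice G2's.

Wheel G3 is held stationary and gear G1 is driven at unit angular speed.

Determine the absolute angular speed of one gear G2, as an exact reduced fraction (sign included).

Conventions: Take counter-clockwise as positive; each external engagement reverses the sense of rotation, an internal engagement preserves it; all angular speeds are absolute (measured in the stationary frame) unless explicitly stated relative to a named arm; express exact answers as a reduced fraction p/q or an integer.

-3/7

planetary set (24T centre, 28T on arm, 80T internal) — Willis relation
ring teeth: 24 + 2·28 = 80
24(ω_sun−ω_arm) = −80(ω_ring−ω_arm),  ω_ring = 0, ω_sun = 1
24(1−ω_arm) = −80(0−ω_arm)  ⇒  104·ω_arm = 24  ⇒  ω_arm = 3/13
sun–planet mesh: 24·(1−3/13) = −28·(ω_p−ω_arm)  ⇒  ω_p−ω_arm = -60/91
ω_p = 3/13 − 60/91 = -3/7
exact speed ratio = -3/7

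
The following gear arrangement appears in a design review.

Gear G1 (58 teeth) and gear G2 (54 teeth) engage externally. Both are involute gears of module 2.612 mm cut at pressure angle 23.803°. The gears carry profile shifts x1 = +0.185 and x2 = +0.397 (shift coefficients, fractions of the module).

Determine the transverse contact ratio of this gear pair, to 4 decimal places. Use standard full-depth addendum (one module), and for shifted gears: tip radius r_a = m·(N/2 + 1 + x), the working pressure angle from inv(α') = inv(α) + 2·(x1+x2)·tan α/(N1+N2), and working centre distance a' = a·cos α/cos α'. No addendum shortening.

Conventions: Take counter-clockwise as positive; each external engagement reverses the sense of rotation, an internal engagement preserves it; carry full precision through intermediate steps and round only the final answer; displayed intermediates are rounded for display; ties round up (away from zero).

single-mesh involute tooth geometry (58T engaging 54T at module 2.612)
base radii: r_b1 = 69.304764, r_b2 = 64.525125
tip radii: r_a1 = 78.843220, r_a2 = 74.172964
inv(α') = inv(23.803°) + 2·(+0.185+0.397)·tan α/(58+54) = 0.03025882  ⇒  α' = 25.07444°
a' = a·cos α / cos α' = 146.2720·cos 23.803°/cos 25.07444° = 147.754589
action lengths: √(r_a1²−r_b1²) = 37.591262, √(r_a2²−r_b2²) = 36.580552
base pitch p_b = π·m·cos α = 7.507839
CR = (37.591262 + 36.580552 − 147.754589·sin 25.07444°)/7.507839 = 1.538937
contact ratio ≈ 1.5389

1.5389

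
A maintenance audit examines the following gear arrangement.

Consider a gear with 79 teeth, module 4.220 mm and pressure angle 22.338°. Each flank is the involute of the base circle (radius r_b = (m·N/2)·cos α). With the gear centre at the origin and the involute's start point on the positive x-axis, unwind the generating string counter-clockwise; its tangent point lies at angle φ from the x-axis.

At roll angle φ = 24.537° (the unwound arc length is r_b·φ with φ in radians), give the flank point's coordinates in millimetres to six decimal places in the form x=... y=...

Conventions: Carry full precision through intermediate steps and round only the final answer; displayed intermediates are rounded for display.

recognized (one wheel, involute flank): single-mesh tooth geometry, m = 4.220, N = 79
pitch radius r_p = m·N/2 = 4.220·79/2 = 166.690000
base radius r_b = r_p·cos α = 166.690000·cos 22.338° = 154.181224
roll angle φ = 24.537° = 0.42825144 rad
x = r_b·(cos φ + φ·sin φ) = 167.677921
y = r_b·(sin φ − φ·cos φ) = 3.962970

x=167.677921 y=3.962970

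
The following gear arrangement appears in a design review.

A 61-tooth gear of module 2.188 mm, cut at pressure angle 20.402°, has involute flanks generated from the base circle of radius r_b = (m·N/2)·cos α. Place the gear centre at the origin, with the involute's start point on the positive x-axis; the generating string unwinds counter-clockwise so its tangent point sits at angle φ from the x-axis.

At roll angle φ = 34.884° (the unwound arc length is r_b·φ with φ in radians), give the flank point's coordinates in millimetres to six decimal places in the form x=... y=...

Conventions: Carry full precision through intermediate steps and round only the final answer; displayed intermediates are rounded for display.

x=73.088178 y=4.533322

topology: single-mesh involute geometry — m = 2.188, N = 61
pitch radius r_p = m·N/2 = 2.188·61/2 = 66.734000
base radius r_b = r_p·cos α = 66.734000·cos 20.402° = 62.547764
roll angle φ = 34.884° = 0.60884066 rad
x = r_b·(cos φ + φ·sin φ) = 73.088178
y = r_b·(sin φ − φ·cos φ) = 4.533322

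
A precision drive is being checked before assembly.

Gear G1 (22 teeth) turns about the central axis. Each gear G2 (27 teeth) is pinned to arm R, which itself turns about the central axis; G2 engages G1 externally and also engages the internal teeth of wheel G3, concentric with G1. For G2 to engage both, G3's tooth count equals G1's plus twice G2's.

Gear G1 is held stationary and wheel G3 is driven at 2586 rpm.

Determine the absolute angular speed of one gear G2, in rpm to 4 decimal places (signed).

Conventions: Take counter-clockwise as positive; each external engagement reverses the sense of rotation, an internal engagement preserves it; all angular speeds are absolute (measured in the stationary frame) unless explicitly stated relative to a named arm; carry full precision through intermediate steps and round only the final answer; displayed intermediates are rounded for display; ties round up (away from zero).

topology: planetary set — G1 22T / G2 27T / G3 76T, arm = carrier (Willis)
normalise by the input: solve with ω_ring = 1, then scale by 2586 rpm
ring teeth: 22 + 2·27 = 76
22(ω_sun−ω_arm) = −76(ω_ring−ω_arm),  ω_sun = 0, ω_ring = 1
22(0−ω_arm) = −76(1−ω_arm)  ⇒  98·ω_arm = 76  ⇒  ω_arm = 38/49
sun–planet mesh: 22·(0−38/49) = −27·(ω_p−ω_arm)  ⇒  ω_p−ω_arm = 836/1323
ω_p = 38/49 + 836/1323 = 38/27
scale: ω_p = 38/27 × 2586 rpm = +3639.5556 rpm

+3639.5556 rpm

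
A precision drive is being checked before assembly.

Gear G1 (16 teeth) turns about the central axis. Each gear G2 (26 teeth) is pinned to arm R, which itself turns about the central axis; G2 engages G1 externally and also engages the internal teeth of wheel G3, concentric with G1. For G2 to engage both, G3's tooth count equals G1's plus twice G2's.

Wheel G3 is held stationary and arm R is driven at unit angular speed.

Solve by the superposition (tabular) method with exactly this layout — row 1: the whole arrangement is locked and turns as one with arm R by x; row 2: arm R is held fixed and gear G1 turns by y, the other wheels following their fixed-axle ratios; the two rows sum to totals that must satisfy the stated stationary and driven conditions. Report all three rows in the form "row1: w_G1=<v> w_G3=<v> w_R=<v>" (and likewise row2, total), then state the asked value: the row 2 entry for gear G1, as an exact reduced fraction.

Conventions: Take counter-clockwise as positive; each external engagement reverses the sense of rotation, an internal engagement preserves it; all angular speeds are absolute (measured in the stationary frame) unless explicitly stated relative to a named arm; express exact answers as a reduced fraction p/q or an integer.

row1: w_G1=1 w_G3=1 w_R=1
row2: w_G1=17/4 w_G3=-1 w_R=0
total: w_G1=21/4 w_G3=0 w_R=1
asked value: 17/4

recognized (axles ride arm R): planetary set, 16/26/68 teeth
row 1 (train locked, turned with arm): all members turn x
row 2 — arm fixed, fixed-axis ratios: sun y, ring −(16/68)·y, arm 0
boundary: total ω_ring = x − (16/68)·y = 0 and total ω_arm = x = 1  ⇒  y = 17/4, x = 1
row 2 ring = −(16/68)·17/4 = -1
totals (row 1 + row 2): sun 1 + 17/4 = 21/4, ring 1 + (-1) = 0, arm 1 + 0 = 1
asked cell (row2, sun) = 17/4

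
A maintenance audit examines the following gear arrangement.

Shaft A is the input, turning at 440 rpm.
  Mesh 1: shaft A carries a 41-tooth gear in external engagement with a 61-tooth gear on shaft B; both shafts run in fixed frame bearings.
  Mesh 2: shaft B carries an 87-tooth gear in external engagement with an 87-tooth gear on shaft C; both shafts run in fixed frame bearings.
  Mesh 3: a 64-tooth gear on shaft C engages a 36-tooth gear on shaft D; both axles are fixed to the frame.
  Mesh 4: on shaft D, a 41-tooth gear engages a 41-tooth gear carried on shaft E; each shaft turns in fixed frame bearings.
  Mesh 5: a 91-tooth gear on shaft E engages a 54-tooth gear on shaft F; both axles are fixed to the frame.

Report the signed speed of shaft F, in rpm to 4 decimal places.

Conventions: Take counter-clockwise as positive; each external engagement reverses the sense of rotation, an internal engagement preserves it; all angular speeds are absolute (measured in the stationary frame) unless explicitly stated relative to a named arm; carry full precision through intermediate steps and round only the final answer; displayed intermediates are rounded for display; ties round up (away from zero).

5-mesh fixed-axis compound train (all bearings frame-fixed)
mesh 1 [41T→61T]: ω = 440.0000×41/61 = 295.7377 rpm, sense flips to −
mesh 2 [87T→87T]: ω = 295.7377×87/87 = 295.7377 rpm, sense flips to +
mesh 3 [64T→36T]: ω = 295.7377×64/36 = 525.7559 rpm, sense flips to −
mesh 4 [41T→41T]: ω = 525.7559×41/41 = 525.7559 rpm, sense flips to +
mesh 5 [91T→54T]: ω = 525.7559×91/54 = 885.9961 rpm, sense flips to −
signed output speed = -885.9961 rpm

-885.9961 rpm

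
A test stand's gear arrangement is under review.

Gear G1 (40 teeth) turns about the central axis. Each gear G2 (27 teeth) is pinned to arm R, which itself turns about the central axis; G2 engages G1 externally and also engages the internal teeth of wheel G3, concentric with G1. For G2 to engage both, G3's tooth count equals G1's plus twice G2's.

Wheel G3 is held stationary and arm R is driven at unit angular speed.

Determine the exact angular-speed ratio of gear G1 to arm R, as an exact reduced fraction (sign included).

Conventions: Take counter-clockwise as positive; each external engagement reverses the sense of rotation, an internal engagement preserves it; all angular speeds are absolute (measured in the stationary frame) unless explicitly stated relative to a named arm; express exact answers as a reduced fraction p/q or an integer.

class = planetary set [G3 = 40+2·27 = 94; Willis about the carrier]
ring teeth: 40 + 2·27 = 94
40(ω_sun−ω_arm) = −94(ω_ring−ω_arm),  ω_ring = 0, ω_arm = 1
ω_sun = 1 − (94/40)(0−1) = 67/20
ω_out/ω_in = 67/20

67/20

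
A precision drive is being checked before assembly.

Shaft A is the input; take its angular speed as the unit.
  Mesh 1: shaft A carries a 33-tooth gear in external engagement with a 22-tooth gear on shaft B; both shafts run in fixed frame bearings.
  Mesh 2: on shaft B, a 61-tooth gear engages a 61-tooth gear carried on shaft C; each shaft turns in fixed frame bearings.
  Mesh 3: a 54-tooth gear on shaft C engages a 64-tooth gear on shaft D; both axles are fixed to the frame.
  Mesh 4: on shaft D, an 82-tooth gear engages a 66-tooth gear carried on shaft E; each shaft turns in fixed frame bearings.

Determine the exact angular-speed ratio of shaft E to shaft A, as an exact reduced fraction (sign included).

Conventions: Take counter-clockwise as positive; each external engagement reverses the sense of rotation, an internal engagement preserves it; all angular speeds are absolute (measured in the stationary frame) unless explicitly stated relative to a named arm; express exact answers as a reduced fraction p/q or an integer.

class = fixed-axis compound train [4 meshes; 4 ratios multiply, 4 sense flips]
mesh 1 [33T→22T]: running ratio 3/2, sense −
mesh 2 [61T→61T]: running ratio 3/2, sense +
mesh 3 [54T→64T]: running ratio 81/64, sense −
mesh 4 [82T→66T]: running ratio 1107/704, sense +
ω_out/ω_in = 1107/704

1107/704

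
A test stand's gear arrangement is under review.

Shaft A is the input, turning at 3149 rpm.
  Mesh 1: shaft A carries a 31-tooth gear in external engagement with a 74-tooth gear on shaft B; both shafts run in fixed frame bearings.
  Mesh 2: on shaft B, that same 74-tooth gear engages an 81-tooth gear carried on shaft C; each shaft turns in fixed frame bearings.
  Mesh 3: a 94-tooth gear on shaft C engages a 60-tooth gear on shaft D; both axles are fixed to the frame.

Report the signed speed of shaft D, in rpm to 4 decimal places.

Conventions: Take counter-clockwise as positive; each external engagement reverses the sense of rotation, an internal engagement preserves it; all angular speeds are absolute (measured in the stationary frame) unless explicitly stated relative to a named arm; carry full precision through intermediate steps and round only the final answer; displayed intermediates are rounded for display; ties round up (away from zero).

3-mesh fixed-axis compound train (all bearings frame-fixed)
mesh 1 [31T→74T]: ω = 3149.0000×31/74 = 1319.1757 rpm, sense flips to −
mesh 2 [74T→81T]: ω = 1319.1757×74/81 = 1205.1728 rpm, sense flips to +
mesh 3 [94T→60T]: ω = 1205.1728×94/60 = 1888.1041 rpm, sense flips to −
signed output speed = -1888.1041 rpm

-1888.1041 rpm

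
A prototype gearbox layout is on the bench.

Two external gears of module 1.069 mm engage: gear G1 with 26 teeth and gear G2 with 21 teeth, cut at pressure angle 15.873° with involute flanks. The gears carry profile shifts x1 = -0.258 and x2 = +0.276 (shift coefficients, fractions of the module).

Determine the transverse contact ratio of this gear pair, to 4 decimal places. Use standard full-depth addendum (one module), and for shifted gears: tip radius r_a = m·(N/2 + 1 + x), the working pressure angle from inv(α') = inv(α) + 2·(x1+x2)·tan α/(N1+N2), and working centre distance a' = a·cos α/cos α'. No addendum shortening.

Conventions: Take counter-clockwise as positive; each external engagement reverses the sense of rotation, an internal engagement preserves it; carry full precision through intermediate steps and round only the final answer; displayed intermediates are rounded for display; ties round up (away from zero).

1.7416

class = single-mesh tooth geometry [involute pair 26T × 21T, m = 1.069]
base radii: r_b1 = 13.367112, r_b2 = 10.796513
tip radii: r_a1 = 14.690198, r_a2 = 12.588544
inv(α') = inv(15.873°) + 2·(-0.258+0.276)·tan α/(26+21) = 0.00752977  ⇒  α' = 16.02578°
a' = a·cos α / cos α' = 25.1215·cos 15.873°/cos 16.02578° = 25.140652
action lengths: √(r_a1²−r_b1²) = 6.092803, √(r_a2²−r_b2²) = 6.473542
base pitch p_b = π·m·cos α = 3.230309
CR = (6.092803 + 6.473542 − 25.140652·sin 16.02578°)/3.230309 = 1.741557
contact ratio ≈ 1.7416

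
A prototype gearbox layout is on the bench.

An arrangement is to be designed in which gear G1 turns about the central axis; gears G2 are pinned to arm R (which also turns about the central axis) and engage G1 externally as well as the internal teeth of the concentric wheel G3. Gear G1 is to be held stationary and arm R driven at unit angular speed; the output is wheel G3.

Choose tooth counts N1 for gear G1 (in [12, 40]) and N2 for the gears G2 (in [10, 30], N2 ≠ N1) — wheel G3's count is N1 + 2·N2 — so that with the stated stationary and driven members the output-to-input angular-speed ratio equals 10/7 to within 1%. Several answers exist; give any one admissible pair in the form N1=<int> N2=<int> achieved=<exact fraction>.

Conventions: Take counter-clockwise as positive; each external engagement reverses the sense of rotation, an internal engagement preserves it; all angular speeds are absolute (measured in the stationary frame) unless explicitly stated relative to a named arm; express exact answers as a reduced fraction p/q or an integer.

N1=15 N2=10 achieved=10/7

topology: planetary set — design target 10/7, arm = carrier (Willis)
Willis with ω_sun = 0: ω_ring/ω_arm = (N1+N3)/N3; set equal to 10/7  ⇒  N3/N1 = 1/(10/7 − 1) = 7/3
N3 = N1 + 2·N2  ⇒  N2/N1 = (N3/N1 − 1)/2 = (7/3 − 1)/2 = 2/3
smallest multiple with N1 ≥ 12 and N2 ≥ 10: k = 5  ⇒  N1 = 5·3 = 15, N2 = 5·2 = 10 (N1 ≤ 40, N2 ≤ 30, N2 ≠ N1 ✓), N3 = 15 + 2·10 = 35
check: (N1+N3)/N3 with N1 = 15, N3 = 35 gives 10/7; |achieved − target| = 0 ≤ 1/70 ✓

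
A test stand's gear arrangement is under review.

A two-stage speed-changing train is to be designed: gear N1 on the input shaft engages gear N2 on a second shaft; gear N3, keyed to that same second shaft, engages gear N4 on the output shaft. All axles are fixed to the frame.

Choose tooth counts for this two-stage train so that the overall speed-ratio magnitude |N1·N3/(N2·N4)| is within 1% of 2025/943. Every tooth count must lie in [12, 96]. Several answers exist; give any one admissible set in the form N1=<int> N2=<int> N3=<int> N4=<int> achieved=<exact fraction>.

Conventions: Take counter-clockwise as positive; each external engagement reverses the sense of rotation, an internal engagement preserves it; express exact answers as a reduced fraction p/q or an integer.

2-stage fixed-axis compound train for ratio 2025/943
target = 2025/943 in lowest terms: an exact hit needs N1·N3 = k·2025 and N2·N4 = k·943 for one integer k, every count in [12, 96]; additionally prefer no 1:1 stage (N1 ≠ N2, N3 ≠ N4)
k = 1: N1·N3 = 2025 = 25·81, N2·N4 = 943 = 23·41
achieved = 25·81/(23·41) = 2025/943; |achieved − target| = 0 ≤ 81/3772 ✓

N1=25 N2=23 N3=81 N4=41 achieved=2025/943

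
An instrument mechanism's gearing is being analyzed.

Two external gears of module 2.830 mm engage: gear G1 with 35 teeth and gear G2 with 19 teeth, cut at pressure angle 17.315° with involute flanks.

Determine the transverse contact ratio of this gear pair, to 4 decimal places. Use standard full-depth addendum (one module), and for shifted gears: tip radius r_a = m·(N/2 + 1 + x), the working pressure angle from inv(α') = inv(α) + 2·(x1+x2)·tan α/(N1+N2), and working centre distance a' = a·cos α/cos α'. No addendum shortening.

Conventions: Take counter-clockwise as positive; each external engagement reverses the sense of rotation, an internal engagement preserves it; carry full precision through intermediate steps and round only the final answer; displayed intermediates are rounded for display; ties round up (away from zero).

recognized (one external pair, fixed centres): single-mesh tooth geometry, m = 2.830, N1 = 35, N2 = 19
base radii: r_b1 = 47.280671, r_b2 = 25.666650
tip radii: r_a1 = 52.355000, r_a2 = 29.715000
no profile shift: α' = α, a' = a
action lengths: √(r_a1²−r_b1²) = 22.485198, √(r_a2²−r_b2²) = 14.973453
base pitch p_b = π·m·cos α = 8.487806
CR = (22.485198 + 14.973453 − 76.410000·sin 17.31500°)/8.487806 = 1.733916
contact ratio ≈ 1.7339

1.7339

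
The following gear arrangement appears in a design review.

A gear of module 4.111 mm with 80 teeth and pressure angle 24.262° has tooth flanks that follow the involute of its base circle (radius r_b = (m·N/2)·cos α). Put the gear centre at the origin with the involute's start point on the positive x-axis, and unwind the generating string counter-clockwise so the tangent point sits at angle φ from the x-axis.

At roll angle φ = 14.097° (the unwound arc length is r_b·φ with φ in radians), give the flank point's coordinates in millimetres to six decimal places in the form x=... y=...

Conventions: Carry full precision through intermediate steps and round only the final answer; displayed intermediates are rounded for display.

x=154.385161 y=0.739789

recognized (one wheel, involute flank): single-mesh tooth geometry, m = 4.111, N = 80
pitch radius r_p = m·N/2 = 4.111·80/2 = 164.440000
base radius r_b = r_p·cos α = 164.440000·cos 24.262° = 149.916002
roll angle φ = 14.097° = 0.24603906 rad
x = r_b·(cos φ + φ·sin φ) = 154.385161
y = r_b·(sin φ − φ·cos φ) = 0.739789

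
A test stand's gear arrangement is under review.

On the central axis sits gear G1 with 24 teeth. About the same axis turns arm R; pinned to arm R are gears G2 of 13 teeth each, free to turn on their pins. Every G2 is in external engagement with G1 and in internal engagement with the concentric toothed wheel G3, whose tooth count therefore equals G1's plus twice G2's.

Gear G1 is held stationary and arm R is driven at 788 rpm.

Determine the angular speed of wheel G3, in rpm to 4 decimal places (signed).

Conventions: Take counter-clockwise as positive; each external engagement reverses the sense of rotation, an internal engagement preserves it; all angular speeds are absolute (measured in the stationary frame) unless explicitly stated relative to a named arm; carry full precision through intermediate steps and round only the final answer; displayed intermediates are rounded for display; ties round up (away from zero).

+1166.2400 rpm

topology: planetary set — G1 24T / G2 13T / G3 50T, arm = carrier (Willis)
normalise by the input: solve with ω_arm = 1, then scale by 788 rpm
ring teeth: 24 + 2·13 = 50
24(ω_sun−ω_arm) = −50(ω_ring−ω_arm),  ω_sun = 0, ω_arm = 1
ω_ring = 1 − (24/50)(0−1) = 37/25
scale: ω_ring = 37/25 × 788 rpm = +1166.2400 rpm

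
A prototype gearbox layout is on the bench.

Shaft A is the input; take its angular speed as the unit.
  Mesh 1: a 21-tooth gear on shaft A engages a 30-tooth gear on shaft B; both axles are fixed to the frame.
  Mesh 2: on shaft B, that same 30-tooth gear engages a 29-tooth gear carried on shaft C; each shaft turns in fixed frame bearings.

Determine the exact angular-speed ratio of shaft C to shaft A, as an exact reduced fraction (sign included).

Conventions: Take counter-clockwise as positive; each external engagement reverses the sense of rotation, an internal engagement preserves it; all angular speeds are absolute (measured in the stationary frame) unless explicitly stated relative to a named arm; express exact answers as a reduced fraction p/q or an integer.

21/29

class = fixed-axis compound train [2 meshes; 2 ratios multiply, 2 sense flips]
mesh 1 [21T→30T]: running ratio 7/10, sense −
mesh 2 [30T→29T]: running ratio 21/29, sense +
ω_out/ω_in = 21/29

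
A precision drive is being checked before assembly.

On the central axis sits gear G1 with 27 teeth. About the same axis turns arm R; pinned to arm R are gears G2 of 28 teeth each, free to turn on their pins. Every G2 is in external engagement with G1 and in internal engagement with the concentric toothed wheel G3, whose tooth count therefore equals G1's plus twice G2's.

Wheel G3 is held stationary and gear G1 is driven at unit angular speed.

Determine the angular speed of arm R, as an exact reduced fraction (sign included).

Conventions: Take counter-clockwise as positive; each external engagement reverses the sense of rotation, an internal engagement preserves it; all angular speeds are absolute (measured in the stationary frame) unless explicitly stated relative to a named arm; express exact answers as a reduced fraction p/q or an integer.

planetary set (27T centre, 28T on arm, 83T internal) — Willis relation
ring teeth: 27 + 2·28 = 83
27(ω_sun−ω_arm) = −83(ω_ring−ω_arm),  ω_ring = 0, ω_sun = 1
27(1−ω_arm) = −83(0−ω_arm)  ⇒  110·ω_arm = 27  ⇒  ω_arm = 27/110
exact speed ratio = 27/110

27/110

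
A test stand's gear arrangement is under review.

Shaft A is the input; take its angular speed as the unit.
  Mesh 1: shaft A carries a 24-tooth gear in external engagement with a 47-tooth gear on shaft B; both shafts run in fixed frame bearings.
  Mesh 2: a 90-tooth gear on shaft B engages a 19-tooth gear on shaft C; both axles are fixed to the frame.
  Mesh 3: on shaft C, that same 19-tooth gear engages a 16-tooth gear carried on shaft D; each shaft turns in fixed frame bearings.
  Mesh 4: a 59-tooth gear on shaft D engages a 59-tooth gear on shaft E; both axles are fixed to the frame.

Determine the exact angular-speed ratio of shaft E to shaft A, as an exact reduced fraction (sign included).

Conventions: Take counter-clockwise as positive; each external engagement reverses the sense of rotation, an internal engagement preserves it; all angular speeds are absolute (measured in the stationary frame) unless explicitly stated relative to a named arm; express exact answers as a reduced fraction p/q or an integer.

class = fixed-axis compound train [4 meshes; 4 ratios multiply, 4 sense flips]
mesh 1 [24T→47T]: running ratio 24/47, sense −
mesh 2 [90T→19T]: running ratio 2160/893, sense +
mesh 3 [19T→16T]: running ratio 135/47, sense −
mesh 4 [59T→59T]: running ratio 135/47, sense +
ω_out/ω_in = 135/47

135/47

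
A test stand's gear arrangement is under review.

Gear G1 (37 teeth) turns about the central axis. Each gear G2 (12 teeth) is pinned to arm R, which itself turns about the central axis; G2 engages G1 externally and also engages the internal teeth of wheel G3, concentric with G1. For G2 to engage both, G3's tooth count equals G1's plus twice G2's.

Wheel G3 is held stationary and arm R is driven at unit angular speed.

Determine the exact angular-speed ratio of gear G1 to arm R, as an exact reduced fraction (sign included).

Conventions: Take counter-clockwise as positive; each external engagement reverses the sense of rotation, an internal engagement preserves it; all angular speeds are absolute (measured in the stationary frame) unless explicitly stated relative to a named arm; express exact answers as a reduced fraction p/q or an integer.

98/37

planetary set (37T centre, 12T on arm, 61T internal) — Willis relation
ring teeth: 37 + 2·12 = 61
37(ω_sun−ω_arm) = −61(ω_ring−ω_arm),  ω_ring = 0, ω_arm = 1
ω_sun = 1 − (61/37)(0−1) = 98/37
ω_out/ω_in = 98/37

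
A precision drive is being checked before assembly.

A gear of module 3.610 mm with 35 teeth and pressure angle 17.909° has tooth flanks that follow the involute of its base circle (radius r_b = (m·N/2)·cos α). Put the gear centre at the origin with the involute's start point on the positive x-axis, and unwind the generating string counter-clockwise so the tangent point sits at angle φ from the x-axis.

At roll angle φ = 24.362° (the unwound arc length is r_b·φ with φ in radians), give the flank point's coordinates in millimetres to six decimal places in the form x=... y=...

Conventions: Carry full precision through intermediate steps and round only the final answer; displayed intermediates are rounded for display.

recognized (one wheel, involute flank): single-mesh tooth geometry, m = 3.610, N = 35
pitch radius r_p = m·N/2 = 3.610·35/2 = 63.175000
base radius r_b = r_p·cos α = 63.175000·cos 17.909° = 60.113926
roll angle φ = 24.362° = 0.42519711 rad
x = r_b·(cos φ + φ·sin φ) = 65.304847
y = r_b·(sin φ − φ·cos φ) = 1.512699

x=65.304847 y=1.512699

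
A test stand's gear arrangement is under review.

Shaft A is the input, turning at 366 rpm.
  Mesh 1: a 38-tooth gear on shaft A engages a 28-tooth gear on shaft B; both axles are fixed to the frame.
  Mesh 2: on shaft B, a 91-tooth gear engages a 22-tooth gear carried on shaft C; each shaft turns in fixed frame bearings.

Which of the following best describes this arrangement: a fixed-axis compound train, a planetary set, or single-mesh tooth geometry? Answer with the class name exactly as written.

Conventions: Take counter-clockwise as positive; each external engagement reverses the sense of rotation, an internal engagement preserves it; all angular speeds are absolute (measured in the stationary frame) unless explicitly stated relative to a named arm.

fixed-axis compound train

class = fixed-axis compound train [2 meshes; 2 ratios multiply, 2 sense flips]
classification: fixed-axis compound train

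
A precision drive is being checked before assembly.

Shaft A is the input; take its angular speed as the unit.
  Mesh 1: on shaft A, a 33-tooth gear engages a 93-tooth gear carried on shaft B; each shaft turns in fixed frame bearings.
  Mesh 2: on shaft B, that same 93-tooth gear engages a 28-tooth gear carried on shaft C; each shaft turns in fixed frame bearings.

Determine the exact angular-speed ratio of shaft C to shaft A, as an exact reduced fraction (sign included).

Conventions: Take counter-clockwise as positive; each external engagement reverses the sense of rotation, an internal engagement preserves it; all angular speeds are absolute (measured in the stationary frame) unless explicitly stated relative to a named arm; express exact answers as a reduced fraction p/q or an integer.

class = fixed-axis compound train [2 meshes; 2 ratios multiply, 2 sense flips]
mesh 1 [33T→93T]: running ratio 11/31, sense −
mesh 2 [93T→28T]: running ratio 33/28, sense +
ω_out/ω_in = 33/28

33/28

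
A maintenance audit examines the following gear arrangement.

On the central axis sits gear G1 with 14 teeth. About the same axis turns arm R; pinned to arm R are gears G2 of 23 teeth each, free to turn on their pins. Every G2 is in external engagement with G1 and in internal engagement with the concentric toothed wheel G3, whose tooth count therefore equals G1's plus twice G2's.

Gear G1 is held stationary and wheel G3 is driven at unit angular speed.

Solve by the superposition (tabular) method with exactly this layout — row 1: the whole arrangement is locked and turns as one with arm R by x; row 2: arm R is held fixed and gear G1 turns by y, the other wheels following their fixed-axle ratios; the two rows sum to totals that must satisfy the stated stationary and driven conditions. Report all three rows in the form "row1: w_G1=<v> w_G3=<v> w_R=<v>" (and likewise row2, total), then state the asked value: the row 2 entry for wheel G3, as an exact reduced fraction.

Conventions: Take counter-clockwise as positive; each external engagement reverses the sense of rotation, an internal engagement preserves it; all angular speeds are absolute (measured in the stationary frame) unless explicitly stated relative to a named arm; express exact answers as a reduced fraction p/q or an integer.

row1: w_G1=30/37 w_G3=30/37 w_R=30/37
row2: w_G1=-30/37 w_G3=7/37 w_R=0
total: w_G1=0 w_G3=1 w_R=30/37
asked value: 7/37

planetary set (14T centre, 23T on arm, 60T internal) — Willis relation
row 1 — lock + rotate with arm: ω_sun = ω_ring = ω_arm = x
row 2 — arm fixed, fixed-axis ratios: sun y, ring −(14/60)·y, arm 0
boundary: total ω_sun = x + y = 0 and total ω_ring = x − (14/60)·y = 1  ⇒  y = -30/37, x = 30/37
row 2 ring = −(14/60)·(-30/37) = 7/37
totals (row 1 + row 2): sun 30/37 + (-30/37) = 0, ring 30/37 + 7/37 = 1, arm 30/37 + 0 = 30/37
asked cell (row2, ring) = 7/37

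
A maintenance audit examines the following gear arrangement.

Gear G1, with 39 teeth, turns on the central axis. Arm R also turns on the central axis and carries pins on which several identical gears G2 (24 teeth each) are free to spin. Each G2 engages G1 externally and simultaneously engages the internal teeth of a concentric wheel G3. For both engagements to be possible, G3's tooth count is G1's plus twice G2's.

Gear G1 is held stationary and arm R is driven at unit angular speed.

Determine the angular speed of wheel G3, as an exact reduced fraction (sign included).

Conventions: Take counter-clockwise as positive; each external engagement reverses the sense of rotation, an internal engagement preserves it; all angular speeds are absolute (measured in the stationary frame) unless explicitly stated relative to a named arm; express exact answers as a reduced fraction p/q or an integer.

42/29

recognized (axles ride arm R): planetary set, 39/24/87 teeth
ring teeth: 39 + 2·24 = 87
39(ω_sun−ω_arm) = −87(ω_ring−ω_arm),  ω_sun = 0, ω_arm = 1
ω_ring = 1 − (39/87)(0−1) = 42/29
exact speed ratio = 42/29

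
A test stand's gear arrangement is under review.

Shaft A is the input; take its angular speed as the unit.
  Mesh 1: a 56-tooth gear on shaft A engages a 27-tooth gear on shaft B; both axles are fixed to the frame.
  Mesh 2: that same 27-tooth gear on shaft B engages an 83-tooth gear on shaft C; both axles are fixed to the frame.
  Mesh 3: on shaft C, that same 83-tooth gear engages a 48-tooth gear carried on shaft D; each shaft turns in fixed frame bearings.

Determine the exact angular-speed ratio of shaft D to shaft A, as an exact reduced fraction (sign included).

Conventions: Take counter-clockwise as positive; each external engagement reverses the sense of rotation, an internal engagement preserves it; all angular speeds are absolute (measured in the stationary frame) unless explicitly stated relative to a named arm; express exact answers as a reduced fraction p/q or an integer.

-7/6

class = fixed-axis compound train [3 meshes; 3 ratios multiply, 3 sense flips]
mesh 1 [56T→27T]: running ratio 56/27, sense −
mesh 2 [27T→83T]: running ratio 56/83, sense +
mesh 3 [83T→48T]: running ratio 7/6, sense −
ω_out/ω_in = -7/6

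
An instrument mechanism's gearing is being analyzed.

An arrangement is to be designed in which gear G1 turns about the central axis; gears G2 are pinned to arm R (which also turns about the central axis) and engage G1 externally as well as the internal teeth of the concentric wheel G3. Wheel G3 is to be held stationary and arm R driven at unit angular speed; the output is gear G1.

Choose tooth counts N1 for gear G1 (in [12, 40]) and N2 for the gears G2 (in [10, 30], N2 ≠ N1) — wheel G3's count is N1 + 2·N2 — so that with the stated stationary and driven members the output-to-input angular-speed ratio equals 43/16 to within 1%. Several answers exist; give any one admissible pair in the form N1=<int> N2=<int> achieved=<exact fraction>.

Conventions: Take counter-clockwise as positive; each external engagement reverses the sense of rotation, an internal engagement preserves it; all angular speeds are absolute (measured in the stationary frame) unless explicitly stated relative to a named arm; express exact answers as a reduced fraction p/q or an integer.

class = planetary set [ratio 43/16 wanted; Willis about the carrier]
Willis with ω_ring = 0: ω_sun/ω_arm = (N1+N3)/N1; set equal to 43/16  ⇒  N3/N1 = 43/16 − 1 = 27/16
N3 = N1 + 2·N2  ⇒  N2/N1 = (N3/N1 − 1)/2 = (27/16 − 1)/2 = 11/32
smallest multiple with N1 ≥ 12 and N2 ≥ 10: k = 1  ⇒  N1 = 1·32 = 32, N2 = 1·11 = 11 (N1 ≤ 40, N2 ≤ 30, N2 ≠ N1 ✓), N3 = 32 + 2·11 = 54
check: (N1+N3)/N1 with N1 = 32, N3 = 54 gives 43/16; |achieved − target| = 0 ≤ 43/1600 ✓

N1=32 N2=11 achieved=43/16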